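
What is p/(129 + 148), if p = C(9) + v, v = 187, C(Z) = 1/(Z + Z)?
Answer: 3367/4986 ≈ 0.67529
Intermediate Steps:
C(Z) = 1/(2*Z)
p = 3367/18 (p = (½)/9 + 187 = (½)*(⅑) + 187 = 1/18 + 187 = 3367/18 ≈ 187.06)
p/(129 + 148) = (3367/18)/(129 + 148) = (3367/18)/277 = (1/277)*(3367/18) = 3367/4986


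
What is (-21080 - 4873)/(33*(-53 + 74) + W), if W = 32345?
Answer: -25953/33038 ≈ -0.78555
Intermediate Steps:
(-21080 - 4873)/(33*(-53 + 74) + W) = (-21080 - 4873)/(33*(-53 + 74) + 32345) = -25953/(33*21 + 32345) = -25953/(693 + 32345) = -25953/33038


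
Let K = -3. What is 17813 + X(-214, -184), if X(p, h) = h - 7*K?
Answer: 17650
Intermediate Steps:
X(p, h) = 21 + h (X(p, h) = h - 7*(-3) = h + 21 = 21 + h)
17813 + X(-214, -184) = 17813 + (21 - 184) = 17813 - 163 = 17650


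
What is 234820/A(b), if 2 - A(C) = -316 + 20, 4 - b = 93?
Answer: 117410/149 ≈ 787.99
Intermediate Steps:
b = -89 (b = 4 - 1*93 = 4 - 93 = -89)
A(C) = 298 (A(C) = 2 - (-316 + 20) = 2 - 1*(-296) = 2 + 296 = 298)
234820/A(b) = 234820/298 = 234820*(1/298) = 117410/149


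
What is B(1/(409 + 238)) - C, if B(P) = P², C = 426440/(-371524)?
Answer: 44627998371/38880822529 ≈ 1.1478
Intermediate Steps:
C = -106610/92881 (C = 426440*(-1/371524) = -106610/92881 ≈ -1.1478)
B(1/(409 + 238)) - C = (1/(409 + 238))² - 1*(-106610/92881) = (1/647)² + 106610/92881 = 1/418609 + 106610/92881 = 44627998371/38880822529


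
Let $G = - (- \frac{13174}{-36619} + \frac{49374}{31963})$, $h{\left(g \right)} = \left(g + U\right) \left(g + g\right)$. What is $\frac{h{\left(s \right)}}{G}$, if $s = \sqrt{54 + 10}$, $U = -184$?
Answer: $\frac{823998980288}{557276767} \approx 1478.6$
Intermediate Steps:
$s = 8$ ($s = \sqrt{64} = 8$)
$h{\left(g \right)} = 2 g \left(-184 + g\right)$ ($h{\left(g \right)} = \left(g - 184\right) \left(g + g\right) = \left(-184 + g\right) 2 g = 2 g \left(-184 + g\right)$)
$G = - \frac{2229107068}{1170453097}$ ($G = - (\left(-13174\right) \left(- \frac{1}{36619}\right) + 49374 \cdot \frac{1}{31963}) = - (\frac{13174}{36619} + \frac{49374}{31963}) = \left(-1\right) \frac{2229107068}{1170453097} = - \frac{2229107068}{1170453097} \approx -1.9045$)
$\frac{h{\left(s \right)}}{G} = \frac{2 \cdot 8 \left(-184 + 8\right)}{- \frac{2229107068}{1170453097}} = 2 \cdot 8 \left(-176\right) \left(- \frac{1170453097}{2229107068}\right) = \left(-2816\right) \left(- \frac{1170453097}{2229107068}\right) = \frac{823998980288}{557276767}$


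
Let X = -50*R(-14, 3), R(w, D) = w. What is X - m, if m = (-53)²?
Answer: -2109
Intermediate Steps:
X = 700 (X = -50*(-14) = 700)
m = 2809
X - m = 700 - 1*2809 = 700 - 2809 = -2109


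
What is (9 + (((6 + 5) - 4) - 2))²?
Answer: 196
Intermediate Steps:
(9 + (((6 + 5) - 4) - 2))² = (9 + ((11 - 4) - 2))² = (9 + (7 - 2))² = (9 + 5)² = 14² = 196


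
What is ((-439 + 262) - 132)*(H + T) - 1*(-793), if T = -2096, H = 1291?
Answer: 249538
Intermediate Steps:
((-439 + 262) - 132)*(H + T) - 1*(-793) = ((-439 + 262) - 132)*(1291 - 2096) - 1*(-793) = (-177 - 132)*(-805) + 793 = -309*(-805) + 793 = 248745 + 793 = 249538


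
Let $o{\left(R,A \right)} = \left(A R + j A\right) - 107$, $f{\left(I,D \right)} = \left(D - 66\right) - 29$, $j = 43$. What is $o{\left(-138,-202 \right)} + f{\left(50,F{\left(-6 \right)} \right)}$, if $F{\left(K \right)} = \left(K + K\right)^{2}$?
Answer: $19132$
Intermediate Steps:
$F{\left(K \right)} = 4 K^{2}$ ($F{\left(K \right)} = \left(2 K\right)^{2} = 4 K^{2}$)
$f{\left(I,D \right)} = -95 + D$ ($f{\left(I,D \right)} = \left(-66 + D\right) - 29 = -95 + D$)
$o{\left(R,A \right)} = -107 + 43 A + A R$ ($o{\left(R,A \right)} = \left(A R + 43 A\right) - 107 = \left(43 A + A R\right) - 107 = -107 + 43 A + A R$)
$o{\left(-138,-202 \right)} + f{\left(50,F{\left(-6 \right)} \right)} = \left(-107 + 43 \left(-202\right) - -27876\right) - \left(95 - 4 \left(-6\right)^{2}\right) = \left(-107 - 8686 + 27876\right) + \left(-95 + 4 \cdot 36\right) = 19083 + \left(-95 + 144\right) = 19083 + 49 = 19132$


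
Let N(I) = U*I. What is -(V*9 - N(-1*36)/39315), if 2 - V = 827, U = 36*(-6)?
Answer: 97307217/13105 ≈ 7425.2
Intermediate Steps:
U = -216
V = -825 (V = 2 - 1*827 = 2 - 827 = -825)
N(I) = -216*I
-(V*9 - N(-1*36)/39315) = -(-825*9 - (-(-216)*36)/39315) = -(-7425 - (-216*(-36))/39315) = -(-7425 - 7776/39315) = -(-7425 - 1*2592/13105) = -(-7425 - 2592/13105) = -1*(-97307217/13105) = 97307217/13105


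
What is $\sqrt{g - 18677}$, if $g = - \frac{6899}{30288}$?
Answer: $\frac{5 i \sqrt{42834491655}}{7572} \approx 136.66 i$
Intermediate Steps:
$g = - \frac{6899}{30288}$ ($g = \left(-6899\right) \frac{1}{30288} = - \frac{6899}{30288} \approx -0.22778$)
$\sqrt{g - 18677} = \sqrt{- \frac{6899}{30288} - 18677} = \sqrt{- \frac{565695875}{30288}} = \frac{5 i \sqrt{42834491655}}{7572}$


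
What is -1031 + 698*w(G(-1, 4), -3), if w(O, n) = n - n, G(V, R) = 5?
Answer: -1031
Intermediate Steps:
w(O, n) = 0
-1031 + 698*w(G(-1, 4), -3) = -1031 + 698*0 = -1031 + 0 = -1031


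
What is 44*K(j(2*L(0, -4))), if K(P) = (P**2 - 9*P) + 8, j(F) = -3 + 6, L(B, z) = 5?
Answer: -440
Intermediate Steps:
j(F) = 3
K(P) = 8 + P**2 - 9*P
44*K(j(2*L(0, -4))) = 44*(8 + 3**2 - 9*3) = 44*(8 + 9 - 27) = 44*(-10) = -440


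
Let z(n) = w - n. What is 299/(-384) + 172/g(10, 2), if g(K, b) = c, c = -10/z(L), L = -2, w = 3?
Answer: -33323/384 ≈ -86.779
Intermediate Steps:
z(n) = 3 - n
c = -2 (c = -10/(3 - 1*(-2)) = -10/(3 + 2) = -10/5 = -10*⅕ = -2)
g(K, b) = -2
299/(-384) + 172/g(10, 2) = 299/(-384) + 172/(-2) = 299*(-1/384) + 172*(-½) = -299/384 - 86 = -33323/384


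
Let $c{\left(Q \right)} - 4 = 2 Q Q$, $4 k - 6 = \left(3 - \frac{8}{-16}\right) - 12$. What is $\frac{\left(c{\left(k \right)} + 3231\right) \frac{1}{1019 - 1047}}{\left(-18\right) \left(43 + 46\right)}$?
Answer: $\frac{11505}{159488} \approx 0.072137$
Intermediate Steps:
$k = - \frac{5}{8}$ ($k = \frac{3}{2} + \frac{\left(3 - \frac{8}{-16}\right) - 12}{4} = \frac{3}{2} + \frac{\left(3 - - \frac{1}{2}\right) - 12}{4} = \frac{3}{2} + \frac{\left(3 + \frac{1}{2}\right) - 12}{4} = \frac{3}{2} + \frac{\frac{7}{2} - 12}{4} = \frac{3}{2} + \frac{1}{4} \left(- \frac{17}{2}\right) = \frac{3}{2} - \frac{17}{8} = - \frac{5}{8} \approx -0.625$)
$c{\left(Q \right)} = 4 + 2 Q^{2}$ ($c{\left(Q \right)} = 4 + 2 Q Q = 4 + 2 Q^{2}$)
$\frac{\left(c{\left(k \right)} + 3231\right) \frac{1}{1019 - 1047}}{\left(-18\right) \left(43 + 46\right)} = \frac{\left(\left(4 + 2 \left(- \frac{5}{8}\right)^{2}\right) + 3231\right) \frac{1}{1019 - 1047}}{\left(-18\right) \left(43 + 46\right)} = \frac{\left(\left(4 + 2 \cdot \frac{25}{64}\right) + 3231\right) \frac{1}{-28}}{\left(-18\right) 89} = \frac{\left(\left(4 + \frac{25}{32}\right) + 3231\right) \left(- \frac{1}{28}\right)}{-1602} = \left(\frac{153}{32} + 3231\right) \left(- \frac{1}{28}\right) \left(- \frac{1}{1602}\right) = \frac{103545}{32} \left(- \frac{1}{28}\right) \left(- \frac{1}{1602}\right) = \left(- \frac{103545}{896}\right) \left(- \frac{1}{1602}\right) = \frac{11505}{159488}$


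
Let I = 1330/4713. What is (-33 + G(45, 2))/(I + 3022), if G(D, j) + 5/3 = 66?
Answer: 73837/7122008 ≈ 0.010367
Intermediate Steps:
G(D, j) = 193/3 (G(D, j) = -5/3 + 66 = 193/3)
I = 1330/4713 (I = 1330*(1/4713) = 1330/4713 ≈ 0.28220)
(-33 + G(45, 2))/(I + 3022) = (-33 + 193/3)/(1330/4713 + 3022) = 94/(3*(14244016/4713)) = (94/3)*(4713/14244016) = 73837/7122008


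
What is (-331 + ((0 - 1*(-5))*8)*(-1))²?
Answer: 137641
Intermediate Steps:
(-331 + ((0 - 1*(-5))*8)*(-1))² = (-331 + ((0 + 5)*8)*(-1))² = (-331 + (5*8)*(-1))² = (-331 + 40*(-1))² = (-331 - 40)² = (-371)² = 137641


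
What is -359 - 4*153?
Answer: -971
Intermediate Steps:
-359 - 4*153 = -359 - 612 = -971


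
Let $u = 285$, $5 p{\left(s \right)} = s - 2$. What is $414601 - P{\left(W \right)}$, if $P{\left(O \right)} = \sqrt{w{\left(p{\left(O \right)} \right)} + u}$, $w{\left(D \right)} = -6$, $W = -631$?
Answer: $414601 - 3 \sqrt{31} \approx 4.1458 \cdot 10^{5}$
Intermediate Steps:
$p{\left(s \right)} = - \frac{2}{5} + \frac{s}{5}$ ($p{\left(s \right)} = \frac{s - 2}{5} = \frac{-2 + s}{5} = - \frac{2}{5} + \frac{s}{5}$)
$P{\left(O \right)} = 3 \sqrt{31}$ ($P{\left(O \right)} = \sqrt{-6 + 285} = \sqrt{279} = 3 \sqrt{31}$)
$414601 - P{\left(W \right)} = 414601 - 3 \sqrt{31}$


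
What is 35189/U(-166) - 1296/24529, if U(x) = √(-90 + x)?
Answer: -1296/24529 - 35189*I/16 ≈ -0.052835 - 2199.3*I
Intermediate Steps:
35189/U(-166) - 1296/24529 = 35189/(√(-90 - 166)) - 1296/24529 = 35189/(√(-256)) - 1296*1/24529 = 35189/((16*I)) - 1296/24529 = 35189*(-I/16) - 1296/24529 = -35189*I/16 - 1296/24529 = -1296/24529 - 35189*I/16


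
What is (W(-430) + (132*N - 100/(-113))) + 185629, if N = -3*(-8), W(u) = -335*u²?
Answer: -6978055339/113 ≈ -6.1753e+7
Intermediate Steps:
N = 24
(W(-430) + (132*N - 100/(-113))) + 185629 = (-335*(-430)² + (132*24 - 100/(-113))) + 185629 = (-335*184900 + (3168 - 100*(-1/113))) + 185629 = (-61941500 + (3168 + 100/113)) + 185629 = (-61941500 + 358084/113) + 185629 = -6999031416/113 + 185629 = -6978055339/113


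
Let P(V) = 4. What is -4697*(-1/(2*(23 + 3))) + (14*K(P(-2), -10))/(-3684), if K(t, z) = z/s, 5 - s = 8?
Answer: 12975991/143676 ≈ 90.314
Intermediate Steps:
s = -3 (s = 5 - 1*8 = 5 - 8 = -3)
K(t, z) = -z/3 (K(t, z) = z/(-3) = z*(-1/3) = -z/3)
-4697*(-1/(2*(23 + 3))) + (14*K(P(-2), -10))/(-3684) = -4697*(-1/(2*(23 + 3))) + (14*(-1/3*(-10)))/(-3684) = -4697/(26*(-2)) + (14*(10/3))*(-1/3684) = -4697/(-52) + (140/3)*(-1/3684) = -4697*(-1/52) - 35/2763 = 4697/52 - 35/2763 = 12975991/143676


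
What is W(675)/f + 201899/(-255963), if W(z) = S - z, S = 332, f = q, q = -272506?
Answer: -54930893585/69751453278 ≈ -0.78752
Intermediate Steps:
f = -272506
W(z) = 332 - z
W(675)/f + 201899/(-255963) = (332 - 1*675)/(-272506) + 201899/(-255963) = (332 - 675)*(-1/272506) + 201899*(-1/255963) = -343*(-1/272506) - 201899/255963 = 343/272506 - 201899/255963 = -54930893585/69751453278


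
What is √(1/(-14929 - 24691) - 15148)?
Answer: I*√5944622052705/19810 ≈ 123.08*I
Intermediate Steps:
√(1/(-14929 - 24691) - 15148) = √(1/(-39620) - 15148) = √(-1/39620 - 15148) = √(-600163761/39620) = I*√5944622052705/19810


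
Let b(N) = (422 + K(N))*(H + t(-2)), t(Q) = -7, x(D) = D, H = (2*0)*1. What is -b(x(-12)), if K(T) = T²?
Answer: 3962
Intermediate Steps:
H = 0 (H = 0*1 = 0)
b(N) = -2954 - 7*N² (b(N) = (422 + N²)*(0 - 7) = (422 + N²)*(-7) = -2954 - 7*N²)
-b(x(-12)) = -(-2954 - 7*(-12)²) = -(-2954 - 7*144) = -(-2954 - 1008) = -1*(-3962) = 3962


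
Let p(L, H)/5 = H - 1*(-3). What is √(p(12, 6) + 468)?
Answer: 3*√57 ≈ 22.650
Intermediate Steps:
p(L, H) = 15 + 5*H (p(L, H) = 5*(H - 1*(-3)) = 5*(H + 3) = 5*(3 + H) = 15 + 5*H)
√(p(12, 6) + 468) = √((15 + 5*6) + 468) = √((15 + 30) + 468) = √(45 + 468) = √513 = 3*√57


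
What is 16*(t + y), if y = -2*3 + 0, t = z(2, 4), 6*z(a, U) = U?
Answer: -256/3 ≈ -85.333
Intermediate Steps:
z(a, U) = U/6
t = 2/3 (t = (1/6)*4 = 2/3 ≈ 0.66667)
y = -6 (y = -6 + 0 = -6)
16*(t + y) = 16*(2/3 - 6) = 16*(-16/3) = -256/3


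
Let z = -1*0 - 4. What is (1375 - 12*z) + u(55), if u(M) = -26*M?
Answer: -7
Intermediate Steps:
z = -4 (z = 0 - 4 = -4)
(1375 - 12*z) + u(55) = (1375 - 12*(-4)) - 26*55 = (1375 + 48) - 1430 = 1423 - 1430 = -7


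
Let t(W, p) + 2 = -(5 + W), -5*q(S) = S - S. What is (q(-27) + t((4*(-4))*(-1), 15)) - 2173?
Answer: -2196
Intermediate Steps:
q(S) = 0 (q(S) = -(S - S)/5 = -⅕*0 = 0)
t(W, p) = -7 - W (t(W, p) = -2 - (5 + W) = -2 + (-5 - W) = -7 - W)
(q(-27) + t((4*(-4))*(-1), 15)) - 2173 = (0 + (-7 - 4*(-4)*(-1))) - 2173 = (0 + (-7 - (-16)*(-1))) - 2173 = (0 + (-7 - 1*16)) - 2173 = (0 + (-7 - 16)) - 2173 = (0 - 23) - 2173 = -23 - 2173 = -2196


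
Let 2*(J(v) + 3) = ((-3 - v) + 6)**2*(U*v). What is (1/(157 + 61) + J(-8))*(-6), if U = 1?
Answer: 318495/109 ≈ 2922.0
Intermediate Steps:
J(v) = -3 + v*(3 - v)**2/2 (J(v) = -3 + (((-3 - v) + 6)**2*(1*v))/2 = -3 + ((3 - v)**2*v)/2 = -3 + (v*(3 - v)**2)/2 = -3 + v*(3 - v)**2/2)
(1/(157 + 61) + J(-8))*(-6) = (1/(157 + 61) + (-3 + (1/2)*(-8)*(-3 - 8)**2))*(-6) = (1/218 + (-3 + (1/2)*(-8)*(-11)**2))*(-6) = (1/218 + (-3 + (1/2)*(-8)*121))*(-6) = (1/218 + (-3 - 484))*(-6) = (1/218 - 487)*(-6) = -106165/218*(-6) = 318495/109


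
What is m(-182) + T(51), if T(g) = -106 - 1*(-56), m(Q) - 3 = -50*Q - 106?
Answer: 8947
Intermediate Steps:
m(Q) = -103 - 50*Q (m(Q) = 3 + (-50*Q - 106) = 3 + (-106 - 50*Q) = -103 - 50*Q)
T(g) = -50 (T(g) = -106 + 56 = -50)
m(-182) + T(51) = (-103 - 50*(-182)) - 50 = (-103 + 9100) - 50 = 8997 - 50 = 8947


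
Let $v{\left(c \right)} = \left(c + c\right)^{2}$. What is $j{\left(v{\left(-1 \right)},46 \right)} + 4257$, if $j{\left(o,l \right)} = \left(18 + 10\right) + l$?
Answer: $4331$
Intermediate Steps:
$v{\left(c \right)} = 4 c^{2}$ ($v{\left(c \right)} = \left(2 c\right)^{2} = 4 c^{2}$)
$j{\left(o,l \right)} = 28 + l$
$j{\left(v{\left(-1 \right)},46 \right)} + 4257 = \left(28 + 46\right) + 4257 = 74 + 4257 = 4331$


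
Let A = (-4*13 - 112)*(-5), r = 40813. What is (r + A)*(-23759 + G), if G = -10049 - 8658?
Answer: -1767986978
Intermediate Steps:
A = 820 (A = (-52 - 112)*(-5) = -164*(-5) = 820)
G = -18707
(r + A)*(-23759 + G) = (40813 + 820)*(-23759 - 18707) = 41633*(-42466) = -1767986978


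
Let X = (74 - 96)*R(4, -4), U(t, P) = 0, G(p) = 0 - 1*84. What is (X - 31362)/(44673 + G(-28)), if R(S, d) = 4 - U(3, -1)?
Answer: -31450/44589 ≈ -0.70533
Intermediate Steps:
G(p) = -84 (G(p) = 0 - 84 = -84)
R(S, d) = 4 (R(S, d) = 4 - 1*0 = 4 + 0 = 4)
X = -88 (X = (74 - 96)*4 = -22*4 = -88)
(X - 31362)/(44673 + G(-28)) = (-88 - 31362)/(44673 - 84) = -31450/44589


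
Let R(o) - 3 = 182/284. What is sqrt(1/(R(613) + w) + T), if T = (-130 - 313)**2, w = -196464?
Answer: sqrt(152733396067389407927)/27897371 ≈ 443.00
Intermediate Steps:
R(o) = 517/142 (R(o) = 3 + 182/284 = 3 + 182*(1/284) = 3 + 91/142 = 517/142)
T = 196249 (T = (-443)**2 = 196249)
sqrt(1/(R(613) + w) + T) = sqrt(1/(517/142 - 196464) + 196249) = sqrt(1/(-27897371/142) + 196249) = sqrt(-142/27897371 + 196249) = sqrt(5474831161237/27897371) = sqrt(152733396067389407927)/27897371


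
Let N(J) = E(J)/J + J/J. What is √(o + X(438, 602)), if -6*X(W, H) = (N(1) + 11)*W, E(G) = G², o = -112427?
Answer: 4*I*√7086 ≈ 336.71*I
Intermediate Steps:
N(J) = 1 + J (N(J) = J²/J + J/J = J + 1 = 1 + J)
X(W, H) = -13*W/6 (X(W, H) = -((1 + 1) + 11)*W/6 = -(2 + 11)*W/6 = -13*W/6)
√(o + X(438, 602)) = √(-112427 - 13/6*438) = √(-112427 - 949) = √(-113376) = 4*I*√7086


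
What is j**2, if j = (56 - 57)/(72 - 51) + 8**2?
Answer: 1803649/441 ≈ 4089.9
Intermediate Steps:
j = 1343/21 (j = -1/21 + 64 = 1343/21 ≈ 63.952)
j**2 = (1343/21)**2 = 1803649/441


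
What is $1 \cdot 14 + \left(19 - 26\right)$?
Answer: $7$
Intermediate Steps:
$1 \cdot 14 + \left(19 - 26\right) = 14 - 7 = 7$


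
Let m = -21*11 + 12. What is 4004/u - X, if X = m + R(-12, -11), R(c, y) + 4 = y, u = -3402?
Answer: 56576/243 ≈ 232.82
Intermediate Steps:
R(c, y) = -4 + y
m = -219 (m = -231 + 12 = -219)
X = -234 (X = -219 + (-4 - 11) = -219 - 15 = -234)
4004/u - X = 4004/(-3402) - 1*(-234) = 4004*(-1/3402) + 234 = -286/243 + 234 = 56576/243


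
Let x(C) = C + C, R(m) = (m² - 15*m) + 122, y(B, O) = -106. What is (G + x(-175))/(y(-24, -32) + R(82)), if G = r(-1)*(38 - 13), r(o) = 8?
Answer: -15/551 ≈ -0.027223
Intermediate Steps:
R(m) = 122 + m² - 15*m
x(C) = 2*C
G = 200 (G = 8*(38 - 13) = 8*25 = 200)
(G + x(-175))/(y(-24, -32) + R(82)) = (200 + 2*(-175))/(-106 + (122 + 82² - 15*82)) = (200 - 350)/(-106 + (122 + 6724 - 1230)) = -150/(-106 + 5616) = -150/5510 = -150*1/5510 = -15/551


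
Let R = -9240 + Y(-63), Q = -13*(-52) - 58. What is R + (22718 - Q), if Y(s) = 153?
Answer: 13013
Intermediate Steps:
Q = 618 (Q = 676 - 58 = 618)
R = -9087 (R = -9240 + 153 = -9087)
R + (22718 - Q) = -9087 + (22718 - 1*618) = -9087 + (22718 - 618) = -9087 + 22100 = 13013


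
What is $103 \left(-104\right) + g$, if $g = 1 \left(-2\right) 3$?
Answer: $-10718$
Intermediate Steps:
$g = -6$ ($g = \left(-2\right) 3 = -6$)
$103 \left(-104\right) + g = 103 \left(-104\right) - 6 = -10712 - 6 = -10718$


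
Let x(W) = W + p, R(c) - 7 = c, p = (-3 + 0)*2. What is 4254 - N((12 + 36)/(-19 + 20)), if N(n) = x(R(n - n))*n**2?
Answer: 1950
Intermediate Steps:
p = -6 (p = -3*2 = -6)
R(c) = 7 + c
x(W) = -6 + W (x(W) = W - 6 = -6 + W)
N(n) = n**2 (N(n) = (-6 + (7 + (n - n)))*n**2 = (-6 + (7 + 0))*n**2 = (-6 + 7)*n**2 = 1*n**2 = n**2)
4254 - N((12 + 36)/(-19 + 20)) = 4254 - ((12 + 36)/(-19 + 20))**2 = 4254 - (48/1)**2 = 4254 - (48*1)**2 = 4254 - 1*48**2 = 4254 - 1*2304 = 4254 - 2304 = 1950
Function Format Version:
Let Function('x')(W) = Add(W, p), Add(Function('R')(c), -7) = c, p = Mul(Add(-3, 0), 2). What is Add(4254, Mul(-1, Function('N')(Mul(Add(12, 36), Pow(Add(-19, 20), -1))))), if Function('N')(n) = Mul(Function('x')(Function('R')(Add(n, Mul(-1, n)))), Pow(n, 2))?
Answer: 1950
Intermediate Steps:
p = -6 (p = Mul(-3, 2) = -6)
Function('R')(c) = Add(7, c)
Function('x')(W) = Add(-6, W) (Function('x')(W) = Add(W, -6) = Add(-6, W))
Function('N')(n) = Pow(n, 2) (Function('N')(n) = Mul(Add(-6, Add(7, Add(n, Mul(-1, n)))), Pow(n, 2)) = Mul(Add(-6, Add(7, 0)), Pow(n, 2)) = Mul(Add(-6, 7), Pow(n, 2)) = Mul(1, Pow(n, 2)) = Pow(n, 2))
Add(4254, Mul(-1, Function('N')(Mul(Add(12, 36), Pow(Add(-19, 20), -1))))) = Add(4254, Mul(-1, Pow(Mul(Add(12, 36), Pow(Add(-19, 20), -1)), 2))) = Add(4254, Mul(-1, Pow(Mul(48, Pow(1, -1)), 2))) = Add(4254, Mul(-1, Pow(Mul(48, 1), 2))) = Add(4254, Mul(-1, Pow(48, 2))) = Add(4254, Mul(-1, 2304)) = Add(4254, -2304) = 1950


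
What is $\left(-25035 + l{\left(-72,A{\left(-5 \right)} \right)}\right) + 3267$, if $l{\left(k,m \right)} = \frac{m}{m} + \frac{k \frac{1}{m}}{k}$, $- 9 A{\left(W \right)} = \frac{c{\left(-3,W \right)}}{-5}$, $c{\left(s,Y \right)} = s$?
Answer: $-21782$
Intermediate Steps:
$A{\left(W \right)} = - \frac{1}{15}$ ($A{\left(W \right)} = - \frac{\left(-3\right) \frac{1}{-5}}{9} = - \frac{\left(-3\right) \left(- \frac{1}{5}\right)}{9} = \left(- \frac{1}{9}\right) \frac{3}{5} = - \frac{1}{15}$)
$l{\left(k,m \right)} = 1 + \frac{1}{m}$
$\left(-25035 + l{\left(-72,A{\left(-5 \right)} \right)}\right) + 3267 = \left(-25035 + \frac{1 - \frac{1}{15}}{- \frac{1}{15}}\right) + 3267 = \left(-25035 - 14\right) + 3267 = -25049 + 3267 = -21782$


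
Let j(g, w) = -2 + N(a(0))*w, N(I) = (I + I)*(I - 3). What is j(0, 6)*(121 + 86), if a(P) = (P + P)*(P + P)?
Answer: -414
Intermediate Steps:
a(P) = 4*P**2 (a(P) = (2*P)*(2*P) = 4*P**2)
N(I) = 2*I*(-3 + I) (N(I) = (2*I)*(-3 + I) = 2*I*(-3 + I))
j(g, w) = -2 (j(g, w) = -2 + (2*(4*0**2)*(-3 + 4*0**2))*w = -2 + (2*(4*0)*(-3 + 4*0))*w = -2 + (2*0*(-3 + 0))*w = -2 + (2*0*(-3))*w = -2 + 0*w = -2 + 0 = -2)
j(0, 6)*(121 + 86) = -2*(121 + 86) = -2*207 = -414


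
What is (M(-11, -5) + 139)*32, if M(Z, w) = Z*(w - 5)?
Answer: 7968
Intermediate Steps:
M(Z, w) = Z*(-5 + w)
(M(-11, -5) + 139)*32 = (-11*(-5 - 5) + 139)*32 = (-11*(-10) + 139)*32 = (110 + 139)*32 = 249*32 = 7968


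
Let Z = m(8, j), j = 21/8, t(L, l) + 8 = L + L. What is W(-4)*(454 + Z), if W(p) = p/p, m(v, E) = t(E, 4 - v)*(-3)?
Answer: 1849/4 ≈ 462.25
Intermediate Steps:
t(L, l) = -8 + 2*L (t(L, l) = -8 + (L + L) = -8 + 2*L)
j = 21/8 (j = 21*(⅛) = 21/8 ≈ 2.6250)
m(v, E) = 24 - 6*E (m(v, E) = (-8 + 2*E)*(-3) = 24 - 6*E)
Z = 33/4 (Z = 24 - 6*21/8 = 24 - 63/4 = 33/4 ≈ 8.2500)
W(p) = 1
W(-4)*(454 + Z) = 1*(454 + 33/4) = 1*(1849/4) = 1849/4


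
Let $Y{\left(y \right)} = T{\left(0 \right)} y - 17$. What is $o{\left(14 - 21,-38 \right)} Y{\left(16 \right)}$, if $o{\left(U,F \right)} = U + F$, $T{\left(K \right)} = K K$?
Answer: $765$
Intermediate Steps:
$T{\left(K \right)} = K^{2}$
$o{\left(U,F \right)} = F + U$
$Y{\left(y \right)} = -17$ ($Y{\left(y \right)} = 0^{2} y - 17 = 0 y - 17 = 0 - 17 = -17$)
$o{\left(14 - 21,-38 \right)} Y{\left(16 \right)} = \left(-38 + \left(14 - 21\right)\right) \left(-17\right) = \left(-38 - 7\right) \left(-17\right) = \left(-45\right) \left(-17\right) = 765$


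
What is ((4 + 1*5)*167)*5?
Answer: 7515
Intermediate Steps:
((4 + 1*5)*167)*5 = ((4 + 5)*167)*5 = (9*167)*5 = 1503*5 = 7515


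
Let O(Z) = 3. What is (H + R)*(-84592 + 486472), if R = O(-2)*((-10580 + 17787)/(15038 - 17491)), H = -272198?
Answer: -268344645832200/2453 ≈ -1.0939e+11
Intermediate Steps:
R = -21621/2453 (R = 3*((-10580 + 17787)/(15038 - 17491)) = 3*(7207/(-2453)) = 3*(7207*(-1/2453)) = 3*(-7207/2453) = -21621/2453 ≈ -8.8141)
(H + R)*(-84592 + 486472) = (-272198 - 21621/2453)*(-84592 + 486472) = -667723315/2453*401880 = -268344645832200/2453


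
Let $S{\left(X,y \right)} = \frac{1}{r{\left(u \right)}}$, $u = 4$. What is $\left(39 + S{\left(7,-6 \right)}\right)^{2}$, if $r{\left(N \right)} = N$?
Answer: $\frac{24649}{16} \approx 1540.6$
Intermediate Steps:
$S{\left(X,y \right)} = \frac{1}{4}$
$\left(39 + S{\left(7,-6 \right)}\right)^{2} = \left(39 + \frac{1}{4}\right)^{2} = \left(\frac{157}{4}\right)^{2} = \frac{24649}{16}$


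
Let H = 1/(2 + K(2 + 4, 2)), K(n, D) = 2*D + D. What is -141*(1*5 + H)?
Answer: -5781/8 ≈ -722.63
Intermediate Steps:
K(n, D) = 3*D
H = ⅛ (H = 1/(2 + 3*2) = 1/(2 + 6) = 1/8 = ⅛ ≈ 0.12500)
-141*(1*5 + H) = -141*(1*5 + ⅛) = -141*(5 + ⅛) = -141*41/8 = -5781/8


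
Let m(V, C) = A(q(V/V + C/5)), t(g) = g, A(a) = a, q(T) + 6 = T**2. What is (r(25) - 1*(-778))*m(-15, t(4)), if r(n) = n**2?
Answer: -96807/25 ≈ -3872.3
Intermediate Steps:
q(T) = -6 + T**2
m(V, C) = -6 + (1 + C/5)**2 (m(V, C) = -6 + (V/V + C/5)**2 = -6 + (1 + C*(1/5))**2 = -6 + (1 + C/5)**2)
(r(25) - 1*(-778))*m(-15, t(4)) = (25**2 - 1*(-778))*(-6 + (5 + 4)**2/25) = (625 + 778)*(-6 + (1/25)*9**2) = 1403*(-6 + (1/25)*81) = 1403*(-6 + 81/25) = 1403*(-69/25) = -96807/25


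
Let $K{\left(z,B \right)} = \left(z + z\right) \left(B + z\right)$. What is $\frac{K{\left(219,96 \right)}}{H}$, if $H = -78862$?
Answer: $- \frac{9855}{5633} \approx -1.7495$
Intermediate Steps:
$K{\left(z,B \right)} = 2 z \left(B + z\right)$
$\frac{K{\left(219,96 \right)}}{H} = \frac{2 \cdot 219 \left(96 + 219\right)}{-78862} = 2 \cdot 219 \cdot 315 \left(- \frac{1}{78862}\right) = 137970 \left(- \frac{1}{78862}\right) = - \frac{9855}{5633}$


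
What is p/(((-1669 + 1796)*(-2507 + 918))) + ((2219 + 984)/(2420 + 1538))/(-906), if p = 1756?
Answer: -6943299697/723655064244 ≈ -0.0095948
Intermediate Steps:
p/(((-1669 + 1796)*(-2507 + 918))) + ((2219 + 984)/(2420 + 1538))/(-906) = 1756/(((-1669 + 1796)*(-2507 + 918))) + ((2219 + 984)/(2420 + 1538))/(-906) = 1756/((127*(-1589))) + (3203/3958)*(-1/906) = 1756/(-201803) + (3203*(1/3958))*(-1/906) = 1756*(-1/201803) + (3203/3958)*(-1/906) = -1756/201803 - 3203/3585948 = -6943299697/723655064244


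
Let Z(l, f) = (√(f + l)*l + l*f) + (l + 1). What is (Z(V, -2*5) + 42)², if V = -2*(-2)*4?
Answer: 11737 - 3232*√6 ≈ 3820.3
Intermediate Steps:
V = 16 (V = 4*4 = 16)
Z(l, f) = 1 + l + f*l + l*√(f + l) (Z(l, f) = (l*√(f + l) + f*l) + (1 + l) = (f*l + l*√(f + l)) + (1 + l) = 1 + l + f*l + l*√(f + l))
(Z(V, -2*5) + 42)² = ((1 + 16 - 2*5*16 + 16*√(-2*5 + 16)) + 42)² = ((1 + 16 - 10*16 + 16*√(-10 + 16)) + 42)² = ((1 + 16 - 160 + 16*√6) + 42)² = ((-143 + 16*√6) + 42)² = (-101 + 16*√6)²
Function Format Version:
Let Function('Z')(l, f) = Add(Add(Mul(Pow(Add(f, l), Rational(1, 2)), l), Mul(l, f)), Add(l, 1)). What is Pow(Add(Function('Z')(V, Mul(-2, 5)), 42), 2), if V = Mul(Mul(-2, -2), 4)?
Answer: Add(11737, Mul(-3232, Pow(6, Rational(1, 2)))) ≈ 3820.3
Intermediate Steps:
V = 16 (V = Mul(4, 4) = 16)
Function('Z')(l, f) = Add(1, l, Mul(f, l), Mul(l, Pow(Add(f, l), Rational(1, 2)))) (Function('Z')(l, f) = Add(Add(Mul(l, Pow(Add(f, l), Rational(1, 2))), Mul(f, l)), Add(1, l)) = Add(Add(Mul(f, l), Mul(l, Pow(Add(f, l), Rational(1, 2)))), Add(1, l)) = Add(1, l, Mul(f, l), Mul(l, Pow(Add(f, l), Rational(1, 2)))))
Pow(Add(Function('Z')(V, Mul(-2, 5)), 42), 2) = Pow(Add(Add(1, 16, Mul(Mul(-2, 5), 16), Mul(16, Pow(Add(Mul(-2, 5), 16), Rational(1, 2)))), 42), 2) = Pow(Add(Add(1, 16, Mul(-10, 16), Mul(16, Pow(Add(-10, 16), Rational(1, 2)))), 42), 2) = Pow(Add(Add(1, 16, -160, Mul(16, Pow(6, Rational(1, 2)))), 42), 2) = Pow(Add(Add(-143, Mul(16, Pow(6, Rational(1, 2)))), 42), 2) = Pow(Add(-101, Mul(16, Pow(6, Rational(1, 2)))), 2)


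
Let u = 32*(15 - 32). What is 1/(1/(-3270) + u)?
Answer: -3270/1778881 ≈ -0.0018382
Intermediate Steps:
u = -544 (u = 32*(-17) = -544)
1/(1/(-3270) + u) = 1/(1/(-3270) - 544) = 1/(-1/3270 - 544) = 1/(-1778881/3270) = -3270/1778881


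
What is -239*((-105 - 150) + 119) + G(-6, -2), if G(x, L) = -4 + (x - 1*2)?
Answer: 32492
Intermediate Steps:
G(x, L) = -6 + x (G(x, L) = -4 + (x - 2) = -4 + (-2 + x) = -6 + x)
-239*((-105 - 150) + 119) + G(-6, -2) = -239*((-105 - 150) + 119) + (-6 - 6) = -239*(-255 + 119) - 12 = -239*(-136) - 12 = 32504 - 12 = 32492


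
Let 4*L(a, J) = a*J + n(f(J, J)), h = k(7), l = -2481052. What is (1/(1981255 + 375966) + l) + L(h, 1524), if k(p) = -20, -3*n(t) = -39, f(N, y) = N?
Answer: -23465368958171/9428884 ≈ -2.4887e+6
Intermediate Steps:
n(t) = 13 (n(t) = -1/3*(-39) = 13)
h = -20
L(a, J) = 13/4 + J*a/4 (L(a, J) = (a*J + 13)/4 = (J*a + 13)/4 = (13 + J*a)/4 = 13/4 + J*a/4)
(1/(1981255 + 375966) + l) + L(h, 1524) = (1/(1981255 + 375966) - 2481052) + (13/4 + (1/4)*1524*(-20)) = (1/2357221 - 2481052) + (13/4 - 7620) = (1/2357221 - 2481052) - 30467/4 = -5848387876491/2357221 - 30467/4 = -23465368958171/9428884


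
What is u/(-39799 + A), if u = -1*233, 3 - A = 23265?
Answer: 233/63061 ≈ 0.0036948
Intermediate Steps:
A = -23262 (A = 3 - 1*23265 = 3 - 23265 = -23262)
u = -233
u/(-39799 + A) = -233/(-39799 - 23262) = -233/(-63061) = -233*(-1/63061) = 233/63061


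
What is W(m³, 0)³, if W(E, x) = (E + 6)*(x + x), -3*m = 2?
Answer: 0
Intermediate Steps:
m = -⅔ (m = -⅓*2 = -⅔ ≈ -0.66667)
W(E, x) = 2*x*(6 + E) (W(E, x) = (6 + E)*(2*x) = 2*x*(6 + E))
W(m³, 0)³ = (2*0*(6 + (-⅔)³))³ = (2*0*(6 - 8/27))³ = (2*0*(154/27))³ = 0³ = 0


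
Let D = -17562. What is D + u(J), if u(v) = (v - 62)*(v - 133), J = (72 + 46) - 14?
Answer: -18780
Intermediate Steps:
J = 104 (J = 118 - 14 = 104)
u(v) = (-133 + v)*(-62 + v) (u(v) = (-62 + v)*(-133 + v) = (-133 + v)*(-62 + v))
D + u(J) = -17562 + (8246 + 104² - 195*104) = -17562 + (8246 + 10816 - 20280) = -17562 - 1218 = -18780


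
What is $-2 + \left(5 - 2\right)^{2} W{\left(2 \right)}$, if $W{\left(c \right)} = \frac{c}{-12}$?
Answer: $- \frac{7}{2} \approx -3.5$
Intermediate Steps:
$W{\left(c \right)} = - \frac{c}{12}$ ($W{\left(c \right)} = c \left(- \frac{1}{12}\right) = - \frac{c}{12}$)
$-2 + \left(5 - 2\right)^{2} W{\left(2 \right)} = -2 + \left(5 - 2\right)^{2} \left(\left(- \frac{1}{12}\right) 2\right) = -2 + 3^{2} \left(- \frac{1}{6}\right) = -2 + 9 \left(- \frac{1}{6}\right) = -2 - \frac{3}{2} = - \frac{7}{2}$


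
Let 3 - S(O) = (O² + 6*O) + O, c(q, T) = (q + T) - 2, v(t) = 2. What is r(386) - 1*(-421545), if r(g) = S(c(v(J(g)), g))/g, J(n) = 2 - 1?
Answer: 162564675/386 ≈ 4.2115e+5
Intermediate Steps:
J(n) = 1
c(q, T) = -2 + T + q (c(q, T) = (T + q) - 2 = -2 + T + q)
S(O) = 3 - O² - 7*O (S(O) = 3 - ((O² + 6*O) + O) = 3 - (O² + 7*O) = 3 + (-O² - 7*O) = 3 - O² - 7*O)
r(g) = (3 - g² - 7*g)/g (r(g) = (3 - (-2 + g + 2)² - 7*(-2 + g + 2))/g = (3 - g² - 7*g)/g)
r(386) - 1*(-421545) = (-7 - 1*386 + 3/386) - 1*(-421545) = (-7 - 386 + 3*(1/386)) + 421545 = (-7 - 386 + 3/386) + 421545 = -151695/386 + 421545 = 162564675/386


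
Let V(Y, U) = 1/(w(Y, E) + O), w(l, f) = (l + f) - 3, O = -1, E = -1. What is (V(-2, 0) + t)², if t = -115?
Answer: 649636/49 ≈ 13258.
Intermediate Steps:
w(l, f) = -3 + f + l (w(l, f) = (f + l) - 3 = -3 + f + l)
V(Y, U) = 1/(-5 + Y) (V(Y, U) = 1/((-3 - 1 + Y) - 1) = 1/((-4 + Y) - 1) = 1/(-5 + Y))
(V(-2, 0) + t)² = (1/(-5 - 2) - 115)² = (1/(-7) - 115)² = (-⅐ - 115)² = (-806/7)² = 649636/49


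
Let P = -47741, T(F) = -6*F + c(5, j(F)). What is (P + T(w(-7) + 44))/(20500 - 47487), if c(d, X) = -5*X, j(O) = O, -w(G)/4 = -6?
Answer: 48489/26987 ≈ 1.7968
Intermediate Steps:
w(G) = 24 (w(G) = -4*(-6) = 24)
T(F) = -11*F (T(F) = -6*F - 5*F = -11*F)
(P + T(w(-7) + 44))/(20500 - 47487) = (-47741 - 11*(24 + 44))/(20500 - 47487) = (-47741 - 11*68)/(-26987) = (-47741 - 748)*(-1/26987) = -48489*(-1/26987) = 48489/26987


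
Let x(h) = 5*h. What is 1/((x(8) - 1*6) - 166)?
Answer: -1/132 ≈ -0.0075758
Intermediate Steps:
1/((x(8) - 1*6) - 166) = 1/((5*8 - 1*6) - 166) = 1/((40 - 6) - 166) = 1/(34 - 166) = 1/(-132) = -1/132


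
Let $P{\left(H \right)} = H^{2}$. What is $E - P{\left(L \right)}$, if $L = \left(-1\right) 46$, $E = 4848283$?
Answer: $4846167$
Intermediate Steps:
$L = -46$
$E - P{\left(L \right)} = 4848283 - \left(-46\right)^{2} = 4848283 - 2116 = 4846167$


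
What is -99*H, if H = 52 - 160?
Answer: 10692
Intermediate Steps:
H = -108
-99*H = -99*(-108) = 10692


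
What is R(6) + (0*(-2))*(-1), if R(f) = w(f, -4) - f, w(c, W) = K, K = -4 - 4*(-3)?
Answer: 2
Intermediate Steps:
K = 8 (K = -4 + 12 = 8)
w(c, W) = 8
R(f) = 8 - f
R(6) + (0*(-2))*(-1) = (8 - 1*6) + (0*(-2))*(-1) = (8 - 6) + 0*(-1) = 2 + 0 = 2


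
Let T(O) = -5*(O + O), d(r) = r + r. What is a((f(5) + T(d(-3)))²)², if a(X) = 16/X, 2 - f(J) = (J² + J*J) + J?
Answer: 256/2401 ≈ 0.10662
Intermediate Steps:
d(r) = 2*r
f(J) = 2 - J - 2*J² (f(J) = 2 - ((J² + J*J) + J) = 2 - ((J² + J²) + J) = 2 - (2*J² + J) = 2 - (J + 2*J²) = 2 + (-J - 2*J²) = 2 - J - 2*J²)
T(O) = -10*O
a((f(5) + T(d(-3)))²)² = (16/(((2 - 1*5 - 2*5²) - 20*(-3))²))² = (16/(((2 - 5 - 2*25) - 10*(-6))²))² = (16/(((2 - 5 - 50) + 60)²))² = (16/((-53 + 60)²))² = (16/(7²))² = (16/49)² = 256/2401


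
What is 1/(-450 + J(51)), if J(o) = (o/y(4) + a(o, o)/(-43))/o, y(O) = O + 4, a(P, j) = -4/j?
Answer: -894744/402522925 ≈ -0.0022228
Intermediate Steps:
y(O) = 4 + O
J(o) = (o/8 + 4/(43*o))/o (J(o) = (o/(4 + 4) - 4/o/(-43))/o = (o/8 - 4/o*(-1/43))/o = (o*(⅛) + 4/(43*o))/o = (o/8 + 4/(43*o))/o)
1/(-450 + J(51)) = 1/(-450 + (⅛ + (4/43)/51²)) = 1/(-450 + (⅛ + (4/43)*(1/2601))) = 1/(-450 + (⅛ + 4/111843)) = 1/(-450 + 111875/894744) = 1/(-402522925/894744) = -894744/402522925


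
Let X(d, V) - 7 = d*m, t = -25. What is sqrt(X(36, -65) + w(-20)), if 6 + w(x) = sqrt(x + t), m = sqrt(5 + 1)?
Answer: sqrt(1 + 36*sqrt(6) + 3*I*sqrt(5)) ≈ 9.4503 + 0.35492*I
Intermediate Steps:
m = sqrt(6) ≈ 2.4495
X(d, V) = 7 + d*sqrt(6)
w(x) = -6 + sqrt(-25 + x) (w(x) = -6 + sqrt(x - 25) = -6 + sqrt(-25 + x))
sqrt(X(36, -65) + w(-20)) = sqrt((7 + 36*sqrt(6)) + (-6 + sqrt(-25 - 20))) = sqrt((7 + 36*sqrt(6)) + (-6 + sqrt(-45))) = sqrt((7 + 36*sqrt(6)) + (-6 + 3*I*sqrt(5))) = sqrt(1 + 36*sqrt(6) + 3*I*sqrt(5))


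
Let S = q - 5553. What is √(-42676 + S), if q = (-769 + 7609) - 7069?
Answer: I*√48458 ≈ 220.13*I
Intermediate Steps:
q = -229 (q = 6840 - 7069 = -229)
S = -5782 (S = -229 - 5553 = -5782)
√(-42676 + S) = √(-42676 - 5782) = √(-48458) = I*√48458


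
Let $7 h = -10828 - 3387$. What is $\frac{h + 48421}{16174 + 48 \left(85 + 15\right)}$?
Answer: $\frac{162366}{73409} \approx 2.2118$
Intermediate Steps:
$h = - \frac{14215}{7}$ ($h = \frac{-10828 - 3387}{7} = \frac{1}{7} \left(-14215\right) = - \frac{14215}{7} \approx -2030.7$)
$\frac{h + 48421}{16174 + 48 \left(85 + 15\right)} = \frac{- \frac{14215}{7} + 48421}{16174 + 48 \left(85 + 15\right)} = \frac{324732}{7 \left(16174 + 48 \cdot 100\right)} = \frac{324732}{7 \left(16174 + 4800\right)} = \frac{324732}{7 \cdot 20974} = \frac{324732}{7} \cdot \frac{1}{20974} = \frac{162366}{73409}$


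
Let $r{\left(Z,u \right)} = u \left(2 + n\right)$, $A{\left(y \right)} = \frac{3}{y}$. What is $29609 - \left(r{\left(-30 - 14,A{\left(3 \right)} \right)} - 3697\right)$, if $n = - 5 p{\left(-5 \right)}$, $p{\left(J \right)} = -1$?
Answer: $33299$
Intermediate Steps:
$n = 5$ ($n = \left(-5\right) \left(-1\right) = 5$)
$r{\left(Z,u \right)} = 7 u$ ($r{\left(Z,u \right)} = u \left(2 + 5\right) = u 7 = 7 u$)
$29609 - \left(r{\left(-30 - 14,A{\left(3 \right)} \right)} - 3697\right) = 29609 - \left(7 \cdot \frac{3}{3} - 3697\right) = 29609 - \left(7 \cdot 3 \cdot \frac{1}{3} - 3697\right) = 29609 - \left(7 \cdot 1 - 3697\right) = 29609 - \left(7 - 3697\right) = 29609 - -3690 = 29609 + 3690 = 33299$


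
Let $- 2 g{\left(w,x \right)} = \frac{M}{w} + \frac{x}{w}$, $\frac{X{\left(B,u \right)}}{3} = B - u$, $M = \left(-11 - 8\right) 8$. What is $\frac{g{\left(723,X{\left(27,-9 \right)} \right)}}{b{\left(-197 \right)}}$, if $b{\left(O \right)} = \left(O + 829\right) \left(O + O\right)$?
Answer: $- \frac{11}{90016392} \approx -1.222 \cdot 10^{-7}$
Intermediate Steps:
$M = -152$ ($M = \left(-19\right) 8 = -152$)
$X{\left(B,u \right)} = - 3 u + 3 B$ ($X{\left(B,u \right)} = 3 \left(B - u\right) = - 3 u + 3 B$)
$g{\left(w,x \right)} = \frac{76}{w} - \frac{x}{2 w}$ ($g{\left(w,x \right)} = - \frac{- \frac{152}{w} + \frac{x}{w}}{2} = \frac{76}{w} - \frac{x}{2 w}$)
$b{\left(O \right)} = 2 O \left(829 + O\right)$ ($b{\left(O \right)} = \left(829 + O\right) 2 O = 2 O \left(829 + O\right)$)
$\frac{g{\left(723,X{\left(27,-9 \right)} \right)}}{b{\left(-197 \right)}} = \frac{\frac{1}{2} \cdot \frac{1}{723} \left(152 - \left(\left(-3\right) \left(-9\right) + 3 \cdot 27\right)\right)}{2 \left(-197\right) \left(829 - 197\right)} = \frac{\frac{1}{2} \cdot \frac{1}{723} \left(152 - \left(27 + 81\right)\right)}{2 \left(-197\right) 632} = \frac{\frac{1}{2} \cdot \frac{1}{723} \left(152 - 108\right)}{-249008} = \frac{1}{2} \cdot \frac{1}{723} \left(152 - 108\right) \left(- \frac{1}{249008}\right) = \frac{1}{2} \cdot \frac{1}{723} \cdot 44 \left(- \frac{1}{249008}\right) = \frac{22}{723} \left(- \frac{1}{249008}\right) = - \frac{11}{90016392}$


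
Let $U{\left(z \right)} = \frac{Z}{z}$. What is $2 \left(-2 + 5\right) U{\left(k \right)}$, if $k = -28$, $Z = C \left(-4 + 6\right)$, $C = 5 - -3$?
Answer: $- \frac{24}{7} \approx -3.4286$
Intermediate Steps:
$C = 8$ ($C = 5 + 3 = 8$)
$Z = 16$ ($Z = 8 \left(-4 + 6\right) = 8 \cdot 2 = 16$)
$U{\left(z \right)} = \frac{16}{z}$
$2 \left(-2 + 5\right) U{\left(k \right)} = 2 \left(-2 + 5\right) \frac{16}{-28} = 2 \cdot 3 \cdot 16 \left(- \frac{1}{28}\right) = 6 \left(- \frac{4}{7}\right) = - \frac{24}{7}$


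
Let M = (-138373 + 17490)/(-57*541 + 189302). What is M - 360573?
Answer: -57138321328/158465 ≈ -3.6057e+5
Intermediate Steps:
M = -120883/158465 (M = -120883/(-30837 + 189302) = -120883/158465 ≈ -0.76284)
M - 360573 = -120883/158465 - 360573 = -57138321328/158465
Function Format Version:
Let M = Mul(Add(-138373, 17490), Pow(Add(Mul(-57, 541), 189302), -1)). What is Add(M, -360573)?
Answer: Rational(-57138321328, 158465) ≈ -3.6057e+5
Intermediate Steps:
M = Rational(-120883, 158465) (M = Mul(-120883, Pow(Add(-30837, 189302), -1)) = Mul(-120883, Pow(158465, -1)) = Mul(-120883, Rational(1, 158465)) = Rational(-120883, 158465) ≈ -0.76284)
Add(M, -360573) = Add(Rational(-120883, 158465), -360573) = Rational(-57138321328, 158465)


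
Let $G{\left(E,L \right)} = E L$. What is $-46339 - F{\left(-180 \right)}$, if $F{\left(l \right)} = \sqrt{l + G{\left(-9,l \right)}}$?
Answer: $-46339 - 12 \sqrt{10} \approx -46377.0$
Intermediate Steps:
$F{\left(l \right)} = 2 \sqrt{2} \sqrt{- l}$ ($F{\left(l \right)} = \sqrt{l - 9 l} = \sqrt{- 8 l} = 2 \sqrt{2} \sqrt{- l}$)
$-46339 - F{\left(-180 \right)} = -46339 - 2 \sqrt{2} \sqrt{\left(-1\right) \left(-180\right)} = -46339 - 2 \sqrt{2} \sqrt{180} = -46339 - 2 \sqrt{2} \cdot 6 \sqrt{5} = -46339 - 12 \sqrt{10}$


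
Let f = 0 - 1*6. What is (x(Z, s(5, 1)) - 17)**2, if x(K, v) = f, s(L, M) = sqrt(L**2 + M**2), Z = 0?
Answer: 529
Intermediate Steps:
f = -6 (f = 0 - 6 = -6)
x(K, v) = -6
(x(Z, s(5, 1)) - 17)**2 = (-6 - 17)**2 = (-23)**2 = 529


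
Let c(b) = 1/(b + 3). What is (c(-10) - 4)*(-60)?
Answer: 1740/7 ≈ 248.57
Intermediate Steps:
c(b) = 1/(3 + b)
(c(-10) - 4)*(-60) = (1/(3 - 10) - 4)*(-60) = (1/(-7) - 4)*(-60) = (-⅐ - 4)*(-60) = -29/7*(-60) = 1740/7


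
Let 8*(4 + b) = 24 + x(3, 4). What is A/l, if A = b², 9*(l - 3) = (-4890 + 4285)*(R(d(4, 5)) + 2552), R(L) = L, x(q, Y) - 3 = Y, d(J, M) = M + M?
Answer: -3/33066304 ≈ -9.0727e-8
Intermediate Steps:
d(J, M) = 2*M
x(q, Y) = 3 + Y
b = -⅛ (b = -4 + (24 + (3 + 4))/8 = -4 + (24 + 7)/8 = -4 + (⅛)*31 = -4 + 31/8 = -⅛ ≈ -0.12500)
l = -516661/3 (l = 3 + ((-4890 + 4285)*(2*5 + 2552))/9 = 3 + (-605*(10 + 2552))/9 = 3 + (-605*2562)/9 = 3 + (⅑)*(-1550010) = 3 - 516670/3 = -516661/3 ≈ -1.7222e+5)
A = 1/64 (A = (-⅛)² = 1/64 ≈ 0.015625)
A/l = 1/(64*(-516661/3)) = (1/64)*(-3/516661) = -3/33066304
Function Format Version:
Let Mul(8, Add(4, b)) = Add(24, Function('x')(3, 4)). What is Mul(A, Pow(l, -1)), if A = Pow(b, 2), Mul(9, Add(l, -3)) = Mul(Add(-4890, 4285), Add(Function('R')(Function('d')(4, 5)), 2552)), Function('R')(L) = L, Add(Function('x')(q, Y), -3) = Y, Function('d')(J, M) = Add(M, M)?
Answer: Rational(-3, 33066304) ≈ -9.0727e-8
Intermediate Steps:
Function('d')(J, M) = Mul(2, M)
Function('x')(q, Y) = Add(3, Y)
b = Rational(-1, 8) (b = Add(-4, Mul(Rational(1, 8), Add(24, Add(3, 4)))) = Add(-4, Mul(Rational(1, 8), Add(24, 7))) = Add(-4, Mul(Rational(1, 8), 31)) = Add(-4, Rational(31, 8)) = Rational(-1, 8) ≈ -0.12500)
l = Rational(-516661, 3) (l = Add(3, Mul(Rational(1, 9), Mul(Add(-4890, 4285), Add(Mul(2, 5), 2552)))) = Add(3, Mul(Rational(1, 9), Mul(-605, Add(10, 2552)))) = Add(3, Mul(Rational(1, 9), Mul(-605, 2562))) = Add(3, Mul(Rational(1, 9), -1550010)) = Add(3, Rational(-516670, 3)) = Rational(-516661, 3) ≈ -1.7222e+5)
A = Rational(1, 64) (A = Pow(Rational(-1, 8), 2) = Rational(1, 64) ≈ 0.015625)
Mul(A, Pow(l, -1)) = Mul(Rational(1, 64), Pow(Rational(-516661, 3), -1)) = Mul(Rational(1, 64), Rational(-3, 516661)) = Rational(-3, 33066304)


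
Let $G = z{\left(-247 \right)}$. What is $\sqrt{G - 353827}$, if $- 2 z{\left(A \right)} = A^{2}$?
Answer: $\frac{21 i \sqrt{3486}}{2} \approx 619.94 i$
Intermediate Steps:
$z{\left(A \right)} = - \frac{A^{2}}{2}$
$G = - \frac{61009}{2}$ ($G = - \frac{\left(-247\right)^{2}}{2} = \left(- \frac{1}{2}\right) 61009 = - \frac{61009}{2} \approx -30505.0$)
$\sqrt{G - 353827} = \sqrt{- \frac{61009}{2} - 353827} = \sqrt{- \frac{768663}{2}} = \frac{21 i \sqrt{3486}}{2}$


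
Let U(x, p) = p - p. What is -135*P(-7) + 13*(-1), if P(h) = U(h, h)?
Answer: -13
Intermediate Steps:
U(x, p) = 0
P(h) = 0
-135*P(-7) + 13*(-1) = -135*0 + 13*(-1) = 0 - 13 = -13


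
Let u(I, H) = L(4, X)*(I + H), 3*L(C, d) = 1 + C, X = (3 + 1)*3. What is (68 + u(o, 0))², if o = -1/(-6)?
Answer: 1510441/324 ≈ 4661.9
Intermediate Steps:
X = 12 (X = 4*3 = 12)
L(C, d) = ⅓ + C/3 (L(C, d) = (1 + C)/3 = ⅓ + C/3)
o = ⅙ (o = -1*(-⅙) = ⅙ ≈ 0.16667)
u(I, H) = 5*H/3 + 5*I/3 (u(I, H) = (⅓ + (⅓)*4)*(I + H) = (⅓ + 4/3)*(H + I) = 5*(H + I)/3 = 5*H/3 + 5*I/3)
(68 + u(o, 0))² = (68 + ((5/3)*0 + (5/3)*(⅙)))² = (68 + (0 + 5/18))² = (68 + 5/18)² = (1229/18)² = 1510441/324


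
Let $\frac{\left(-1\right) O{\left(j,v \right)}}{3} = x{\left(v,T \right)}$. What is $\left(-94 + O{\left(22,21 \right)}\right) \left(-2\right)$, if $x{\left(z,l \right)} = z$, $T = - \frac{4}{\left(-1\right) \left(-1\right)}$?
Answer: $314$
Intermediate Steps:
$T = -4$ ($T = - \frac{4}{1} = \left(-4\right) 1 = -4$)
$O{\left(j,v \right)} = - 3 v$
$\left(-94 + O{\left(22,21 \right)}\right) \left(-2\right) = \left(-94 - 63\right) \left(-2\right) = \left(-157\right) \left(-2\right) = 314$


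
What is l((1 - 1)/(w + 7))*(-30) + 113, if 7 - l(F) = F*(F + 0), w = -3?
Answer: -97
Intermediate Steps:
l(F) = 7 - F**2 (l(F) = 7 - F*(F + 0) = 7 - F*F = 7 - F**2)
l((1 - 1)/(w + 7))*(-30) + 113 = (7 - ((1 - 1)/(-3 + 7))**2)*(-30) + 113 = (7 - (0/4)**2)*(-30) + 113 = (7 - (0*(1/4))**2)*(-30) + 113 = (7 - 1*0**2)*(-30) + 113 = (7 - 1*0)*(-30) + 113 = (7 + 0)*(-30) + 113 = 7*(-30) + 113 = -210 + 113 = -97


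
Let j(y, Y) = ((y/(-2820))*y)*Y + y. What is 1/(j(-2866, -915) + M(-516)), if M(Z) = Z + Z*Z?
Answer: 47/137617907 ≈ 3.4153e-7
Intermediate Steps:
j(y, Y) = y - Y*y²/2820 (j(y, Y) = ((y*(-1/2820))*y)*Y + y = ((-y/2820)*y)*Y + y = (-y²/2820)*Y + y = -Y*y²/2820 + y = y - Y*y²/2820)
M(Z) = Z + Z²
1/(j(-2866, -915) + M(-516)) = 1/((1/2820)*(-2866)*(2820 - 1*(-915)*(-2866)) - 516*(1 - 516)) = 1/((1/2820)*(-2866)*(2820 - 2622390) - 516*(-515)) = 1/((1/2820)*(-2866)*(-2619570) + 265740) = 1/(125128127/47 + 265740) = 1/(137617907/47) = 47/137617907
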